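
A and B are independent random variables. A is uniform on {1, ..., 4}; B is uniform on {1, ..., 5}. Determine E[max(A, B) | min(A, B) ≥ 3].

Outcomes with min(A, B) ≥ 3: (3,3), (3,4), (3,5), (4,3), (4,4), (4,5), each with probability 1/20.
E[max(A, B) | min(A, B) ≥ 3] = (3 + 4 + 5 + 4 + 4 + 5) / 6 = 25/6.

25/6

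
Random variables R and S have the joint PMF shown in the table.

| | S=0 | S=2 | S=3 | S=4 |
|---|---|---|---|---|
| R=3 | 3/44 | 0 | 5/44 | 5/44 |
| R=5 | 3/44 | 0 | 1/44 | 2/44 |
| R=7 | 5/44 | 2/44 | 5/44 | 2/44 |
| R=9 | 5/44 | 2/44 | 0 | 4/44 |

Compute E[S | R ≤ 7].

P(R ≤ 7) = 3/4.
Summing S·P(R=x,S=y) over the conditioning event gives 73/44.
E[S | R ≤ 7] = (73/44) / (3/4) = 73/33.

73/33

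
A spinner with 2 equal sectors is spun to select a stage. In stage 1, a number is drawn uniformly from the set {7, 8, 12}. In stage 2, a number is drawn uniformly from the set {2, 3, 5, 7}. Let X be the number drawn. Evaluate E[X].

E[X | stage 1] = (7+8+12)/3 = 9.
E[X | stage 2] = (2+3+5+7)/4 = 17/4.
By the law of total expectation,
E[X] = (1/2)·(9) + (1/2)·(17/4) = 53/8.

53/8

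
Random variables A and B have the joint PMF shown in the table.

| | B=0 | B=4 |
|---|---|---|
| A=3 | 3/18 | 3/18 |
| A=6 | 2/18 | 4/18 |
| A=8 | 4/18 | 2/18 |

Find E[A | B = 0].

53/9

P(B = 0) = 1/2.
Summing A·P(A=x,B=y) over the conditioning event gives 53/18.
E[A | B = 0] = (53/18) / (1/2) = 53/9.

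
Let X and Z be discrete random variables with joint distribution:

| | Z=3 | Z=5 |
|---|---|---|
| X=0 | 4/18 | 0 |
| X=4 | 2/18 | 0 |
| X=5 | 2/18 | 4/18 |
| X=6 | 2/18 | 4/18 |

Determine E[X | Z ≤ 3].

P(Z ≤ 3) = 5/9.
Σ X·P over the event = 0·(4/18) + 4·(2/18) + 5·(2/18) + 6·(2/18) = 5/3.
E[X | Z ≤ 3] = (5/3) / (5/9) = 3.

3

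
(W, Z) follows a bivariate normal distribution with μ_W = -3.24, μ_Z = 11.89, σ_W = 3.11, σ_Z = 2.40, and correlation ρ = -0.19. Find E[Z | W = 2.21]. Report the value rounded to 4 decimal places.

For a bivariate normal, E[Z | W=x] = μ_Z + ρ·(σ_Z/σ_W)·(x − μ_W).
E[Z | W=2.21] = 11.89 + (-0.19)·(2.40/3.11)·(2.21 − (-3.24)) = 11.89 + (-0.14662)·(5.45) = 11.0909.

11.0909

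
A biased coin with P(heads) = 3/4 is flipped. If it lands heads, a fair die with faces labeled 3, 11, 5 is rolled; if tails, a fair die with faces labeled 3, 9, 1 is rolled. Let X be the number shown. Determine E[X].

E[X | heads] = (3+11+5)/3 = 19/3.
E[X | tails] = (3+9+1)/3 = 13/3.
By the law of total expectation,
E[X] = (3/4)·(19/3) + (1/4)·(13/3) = 35/6.

35/6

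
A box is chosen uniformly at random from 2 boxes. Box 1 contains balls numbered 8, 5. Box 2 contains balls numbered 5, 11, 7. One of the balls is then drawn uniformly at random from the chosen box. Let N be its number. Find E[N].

E[N | box 1] = (8+5)/2 = 13/2.
E[N | box 2] = (5+11+7)/3 = 23/3.
E[N] = (1/2)·(13/2) + (1/2)·(23/3) = 85/12.

85/12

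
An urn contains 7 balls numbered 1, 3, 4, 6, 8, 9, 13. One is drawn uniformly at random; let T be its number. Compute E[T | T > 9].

P(T > 9) = 1/7.
Σ over the event: 13·1/7 = 13/7.
E[T | T > 9] = (13/7) / (1/7) = 13.

13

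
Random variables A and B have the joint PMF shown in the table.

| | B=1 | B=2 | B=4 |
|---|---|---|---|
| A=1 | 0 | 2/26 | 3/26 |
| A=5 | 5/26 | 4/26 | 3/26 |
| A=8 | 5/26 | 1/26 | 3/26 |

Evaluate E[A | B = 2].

P(B = 2) = 7/26.
Σ A·P over the event = 1·(2/26) + 5·(4/26) + 8·(1/26) = 15/13.
E[A | B = 2] = (15/13) / (7/26) = 30/7.

30/7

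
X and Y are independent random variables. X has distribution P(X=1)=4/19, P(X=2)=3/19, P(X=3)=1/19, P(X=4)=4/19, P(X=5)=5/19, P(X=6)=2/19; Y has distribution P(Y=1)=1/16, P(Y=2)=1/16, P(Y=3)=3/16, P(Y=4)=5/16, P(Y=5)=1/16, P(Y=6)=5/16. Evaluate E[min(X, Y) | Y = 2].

P(Y = 2) = 1/16.
Summing min(X,Y)·P(x,y) over outcomes with Y = 2 gives 17/152.
E[min(X, Y) | Y = 2] = (17/152) / (1/16) = 34/19.

34/19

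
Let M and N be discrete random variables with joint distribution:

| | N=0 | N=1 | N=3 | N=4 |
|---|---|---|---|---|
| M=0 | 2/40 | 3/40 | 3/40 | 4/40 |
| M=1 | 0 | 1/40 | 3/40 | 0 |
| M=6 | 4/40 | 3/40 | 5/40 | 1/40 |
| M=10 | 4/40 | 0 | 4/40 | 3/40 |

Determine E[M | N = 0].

P(N = 0) = 1/4.
Σ M·P over the event = 0·(2/40) + 6·(4/40) + 10·(4/40) = 8/5.
E[M | N = 0] = (8/5) / (1/4) = 32/5.

32/5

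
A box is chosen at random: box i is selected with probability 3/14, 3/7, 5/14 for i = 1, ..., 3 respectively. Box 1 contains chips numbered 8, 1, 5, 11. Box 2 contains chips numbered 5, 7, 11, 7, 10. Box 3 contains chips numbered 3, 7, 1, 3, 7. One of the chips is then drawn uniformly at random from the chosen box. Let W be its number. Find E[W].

351/56

E[W | box 1] = (8+1+5+11)/4 = 25/4.
E[W | box 2] = (5+7+11+7+10)/5 = 8.
E[W | box 3] = (3+7+1+3+7)/5 = 21/5.
E[W] = (3/14)·(25/4) + (3/7)·(8) + (5/14)·(21/5) = 351/56.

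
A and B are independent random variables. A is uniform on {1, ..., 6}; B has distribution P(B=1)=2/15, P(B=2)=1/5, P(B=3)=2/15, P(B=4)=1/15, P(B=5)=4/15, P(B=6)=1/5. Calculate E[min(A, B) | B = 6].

P(B = 6) = 1/5.
Summing min(A,B)·P(x,y) over outcomes with B = 6 gives 7/10.
E[min(A, B) | B = 6] = (7/10) / (1/5) = 7/2.

7/2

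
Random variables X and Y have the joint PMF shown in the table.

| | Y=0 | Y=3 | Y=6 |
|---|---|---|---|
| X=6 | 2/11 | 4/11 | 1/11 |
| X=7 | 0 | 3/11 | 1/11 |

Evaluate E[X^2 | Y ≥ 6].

85/2

P(Y ≥ 6) = 2/11.
Σ X^2·P over the event = 36·(1/11) + 49·(1/11) = 85/11.
E[X^2 | Y ≥ 6] = (85/11) / (2/11) = 85/2.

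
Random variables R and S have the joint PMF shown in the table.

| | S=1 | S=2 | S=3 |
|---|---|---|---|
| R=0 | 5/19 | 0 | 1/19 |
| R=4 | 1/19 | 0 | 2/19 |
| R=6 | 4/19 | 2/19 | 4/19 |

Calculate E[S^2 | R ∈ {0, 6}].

P(R ∈ {0, 6}) = 16/19.
Σ S^2·P over the event = 1·(5/19) + 9·(1/19) + 1·(4/19) + 4·(2/19) + 9·(4/19) = 62/19.
E[S^2 | R ∈ {0, 6}] = (62/19) / (16/19) = 31/8.

31/8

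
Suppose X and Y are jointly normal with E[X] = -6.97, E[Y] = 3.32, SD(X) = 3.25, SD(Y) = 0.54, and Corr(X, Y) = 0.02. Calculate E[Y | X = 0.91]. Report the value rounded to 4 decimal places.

The regression of Y on X has slope ρ·σ_Y/σ_X and passes through (μ_X, μ_Y).
E[Y | X=0.91] = 3.32 + (0.02)·(0.54/3.25)·(0.91 − (-6.97)) = 3.32 + (0.0033231)·(7.88) = 3.3462.

3.3462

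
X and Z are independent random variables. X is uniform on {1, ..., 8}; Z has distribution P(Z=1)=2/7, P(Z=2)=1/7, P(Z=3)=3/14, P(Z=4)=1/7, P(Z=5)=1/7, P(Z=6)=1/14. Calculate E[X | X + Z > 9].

P(X + Z > 9) = 27/112.
Summing X·P(x,y) over outcomes with X + Z > 9 gives 185/112.
E[X | X + Z > 9] = (185/112) / (27/112) = 185/27.

185/27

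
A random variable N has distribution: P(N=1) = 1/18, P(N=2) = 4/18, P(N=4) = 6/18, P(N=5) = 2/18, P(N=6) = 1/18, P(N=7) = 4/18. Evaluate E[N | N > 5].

P(N > 5) = 5/18.
Σ over the event: 6·1/18 + 7·2/9 = 17/9.
E[N | N > 5] = (17/9) / (5/18) = 34/5.

34/5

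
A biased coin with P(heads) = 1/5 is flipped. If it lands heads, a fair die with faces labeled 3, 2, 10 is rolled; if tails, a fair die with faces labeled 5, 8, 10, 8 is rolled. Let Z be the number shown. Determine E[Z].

36/5

E[Z | heads] = (3+2+10)/3 = 5.
E[Z | tails] = (5+8+10+8)/4 = 31/4.
By the law of total expectation,
E[Z] = (1/5)·(5) + (4/5)·(31/4) = 36/5.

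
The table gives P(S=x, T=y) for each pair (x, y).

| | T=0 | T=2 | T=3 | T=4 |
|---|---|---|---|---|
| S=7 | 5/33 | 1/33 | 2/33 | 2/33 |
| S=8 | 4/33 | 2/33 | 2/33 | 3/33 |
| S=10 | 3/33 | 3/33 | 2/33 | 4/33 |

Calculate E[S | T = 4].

26/3

P(T = 4) = 3/11.
Σ S·P over the event = 7·(2/33) + 8·(3/33) + 10·(4/33) = 26/11.
E[S | T = 4] = (26/11) / (3/11) = 26/3.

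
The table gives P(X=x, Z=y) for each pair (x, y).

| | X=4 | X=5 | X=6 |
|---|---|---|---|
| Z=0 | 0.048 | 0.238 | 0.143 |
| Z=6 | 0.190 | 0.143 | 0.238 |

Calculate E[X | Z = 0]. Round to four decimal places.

P(Z = 0) = 0.429.
Σ X·P over the event = 4·(0.048) + 5·(0.238) + 6·(0.143) = 2.240.
E[X | Z = 0] = (2.240) / (0.429) = 5.2214.

5.2214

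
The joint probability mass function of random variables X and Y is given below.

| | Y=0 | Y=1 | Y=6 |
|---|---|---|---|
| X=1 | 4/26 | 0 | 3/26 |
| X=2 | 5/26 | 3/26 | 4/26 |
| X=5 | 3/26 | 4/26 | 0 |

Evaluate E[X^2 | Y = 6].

19/7

P(Y = 6) = 7/26.
Summing X^2·P(X=x,Y=y) over the conditioning event gives 19/26.
E[X^2 | Y = 6] = (19/26) / (7/26) = 19/7.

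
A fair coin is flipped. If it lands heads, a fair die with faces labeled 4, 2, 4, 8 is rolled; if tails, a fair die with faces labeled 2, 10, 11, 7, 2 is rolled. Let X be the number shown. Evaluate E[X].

E[X | heads] = (4+2+4+8)/4 = 9/2.
E[X | tails] = (2+10+11+7+2)/5 = 32/5.
E[X] = (1/2)·(9/2) + (1/2)·(32/5) = 109/20.

109/20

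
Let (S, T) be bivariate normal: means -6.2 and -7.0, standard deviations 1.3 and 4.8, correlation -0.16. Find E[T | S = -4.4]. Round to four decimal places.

The regression of T on S has slope ρ·σ_T/σ_S and passes through (μ_S, μ_T).
E[T | S=-4.4] = -7.0 + (-0.16)·(4.8/1.3)·(-4.4 − (-6.2)) = -7.0 + (-0.59077)·(1.8) = -8.0634.

-8.0634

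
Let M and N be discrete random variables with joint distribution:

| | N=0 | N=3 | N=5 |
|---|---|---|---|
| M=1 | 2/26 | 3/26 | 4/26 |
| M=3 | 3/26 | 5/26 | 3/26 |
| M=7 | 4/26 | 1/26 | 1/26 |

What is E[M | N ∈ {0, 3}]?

P(N ∈ {0, 3}) = 9/13.
Σ M·P over the event = 1·(2/26) + 1·(3/26) + 3·(3/26) + 3·(5/26) + 7·(4/26) + 7·(1/26) = 32/13.
E[M | N ∈ {0, 3}] = (32/13) / (9/13) = 32/9.

32/9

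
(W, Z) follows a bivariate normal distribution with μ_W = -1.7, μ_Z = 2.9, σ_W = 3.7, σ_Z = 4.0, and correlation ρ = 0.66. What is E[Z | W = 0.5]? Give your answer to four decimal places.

For a bivariate normal, E[Z | W=x] = μ_Z + ρ·(σ_Z/σ_W)·(x − μ_W).
E[Z | W=0.5] = 2.9 + (0.66)·(4.0/3.7)·(0.5 − (-1.7)) = 2.9 + (0.71351)·(2.2) = 4.4697.

4.4697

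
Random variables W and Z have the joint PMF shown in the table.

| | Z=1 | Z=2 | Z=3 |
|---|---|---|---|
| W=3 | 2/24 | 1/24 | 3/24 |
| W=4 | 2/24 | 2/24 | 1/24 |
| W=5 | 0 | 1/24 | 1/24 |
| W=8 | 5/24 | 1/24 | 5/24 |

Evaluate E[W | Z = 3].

29/5

P(Z = 3) = 5/12.
Σ W·P over the event = 3·(3/24) + 4·(1/24) + 5·(1/24) + 8·(5/24) = 29/12.
E[W | Z = 3] = (29/12) / (5/12) = 29/5.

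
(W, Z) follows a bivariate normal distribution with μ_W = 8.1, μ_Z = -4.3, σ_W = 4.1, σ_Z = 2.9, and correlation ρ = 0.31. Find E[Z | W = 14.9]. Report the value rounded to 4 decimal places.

E[Z | W=x] = μ_Z + ρ(σ_Z/σ_W)(x − μ_W) for jointly normal variables.
E[Z | W=14.9] = -4.3 + (0.31)·(2.9/4.1)·(14.9 − (8.1)) = -4.3 + (0.21927)·(6.8) = -2.8090.

-2.8090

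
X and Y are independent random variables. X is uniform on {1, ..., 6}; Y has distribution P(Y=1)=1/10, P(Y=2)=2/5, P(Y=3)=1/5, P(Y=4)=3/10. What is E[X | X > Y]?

P(X > Y) = 11/20.
Summing X·P(x,y) over outcomes with X > Y gives 31/12.
E[X | X > Y] = (31/12) / (11/20) = 155/33.

155/33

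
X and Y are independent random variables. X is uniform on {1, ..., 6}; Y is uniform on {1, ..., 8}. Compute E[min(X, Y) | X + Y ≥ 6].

60/19

P(X + Y ≥ 6) = 19/24.
Summing min(X,Y)·P(x,y) over outcomes with X + Y ≥ 6 gives 5/2.
E[min(X, Y) | X + Y ≥ 6] = (5/2) / (19/24) = 60/19.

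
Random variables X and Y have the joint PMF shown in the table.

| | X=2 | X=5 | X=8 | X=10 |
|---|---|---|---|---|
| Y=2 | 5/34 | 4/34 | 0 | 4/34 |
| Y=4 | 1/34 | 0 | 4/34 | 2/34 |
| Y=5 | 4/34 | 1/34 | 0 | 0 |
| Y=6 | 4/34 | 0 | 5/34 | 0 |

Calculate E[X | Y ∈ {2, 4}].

31/5

P(Y ∈ {2, 4}) = 10/17.
Σ X·P over the event = 2·(5/34) + 2·(1/34) + 5·(4/34) + 8·(4/34) + 10·(4/34) + 10·(2/34) = 62/17.
E[X | Y ∈ {2, 4}] = (62/17) / (10/17) = 31/5.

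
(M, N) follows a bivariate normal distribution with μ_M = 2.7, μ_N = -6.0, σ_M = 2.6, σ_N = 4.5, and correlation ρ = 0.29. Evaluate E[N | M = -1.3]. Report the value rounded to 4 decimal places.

E[N | M=x] = μ_N + ρ(σ_N/σ_M)(x − μ_M) for jointly normal variables.
E[N | M=-1.3] = -6.0 + (0.29)·(4.5/2.6)·(-1.3 − (2.7)) = -6.0 + (0.50192)·(-4) = -8.0077.

-8.0077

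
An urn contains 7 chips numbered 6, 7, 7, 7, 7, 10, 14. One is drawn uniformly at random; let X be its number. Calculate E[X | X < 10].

P(X < 10) = 5/7.
Σ over the event: 6·1/7 + 7·4/7 = 34/7.
E[X | X < 10] = (34/7) / (5/7) = 34/5.

34/5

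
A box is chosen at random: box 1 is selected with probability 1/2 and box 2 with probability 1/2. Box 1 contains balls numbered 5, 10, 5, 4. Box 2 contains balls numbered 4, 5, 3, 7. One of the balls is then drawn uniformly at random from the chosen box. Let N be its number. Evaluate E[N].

43/8

E[N | box 1] = (5+10+5+4)/4 = 6.
E[N | box 2] = (4+5+3+7)/4 = 19/4.
E[N] = (1/2)·(6) + (1/2)·(19/4) = 43/8.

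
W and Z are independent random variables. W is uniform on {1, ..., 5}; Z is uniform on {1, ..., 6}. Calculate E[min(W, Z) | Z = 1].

P(Z = 1) = 1/6.
Summing min(W,Z)·P(x,y) over outcomes with Z = 1 gives 1/6.
E[min(W, Z) | Z = 1] = (1/6) / (1/6) = 1.

1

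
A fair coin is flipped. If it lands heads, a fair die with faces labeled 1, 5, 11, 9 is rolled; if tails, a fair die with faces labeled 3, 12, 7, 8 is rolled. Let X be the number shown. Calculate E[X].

E[X | heads] = (1+5+11+9)/4 = 13/2.
E[X | tails] = (3+12+7+8)/4 = 15/2.
E[X] = (1/2)·(13/2) + (1/2)·(15/2) = 7.

7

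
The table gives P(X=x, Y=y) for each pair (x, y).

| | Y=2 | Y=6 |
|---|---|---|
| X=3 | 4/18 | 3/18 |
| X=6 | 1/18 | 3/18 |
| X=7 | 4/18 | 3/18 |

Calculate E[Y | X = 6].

5

P(X = 6) = 2/9.
Σ Y·P over the event = 2·(1/18) + 6·(3/18) = 10/9.
E[Y | X = 6] = (10/9) / (2/9) = 5.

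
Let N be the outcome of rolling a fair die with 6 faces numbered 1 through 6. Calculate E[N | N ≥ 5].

Given N ≥ 5, N is equally likely to be any of {5, 6}.
E[N | N ≥ 5] = (5 + 6) / 2 = 11/2.

11/2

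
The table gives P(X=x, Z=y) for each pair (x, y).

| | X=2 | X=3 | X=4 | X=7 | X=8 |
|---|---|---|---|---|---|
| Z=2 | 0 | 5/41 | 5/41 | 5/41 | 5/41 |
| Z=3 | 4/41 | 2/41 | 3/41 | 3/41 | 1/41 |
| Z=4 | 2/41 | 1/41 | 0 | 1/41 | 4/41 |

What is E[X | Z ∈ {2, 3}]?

P(Z ∈ {2, 3}) = 33/41.
Summing X·P(X=x,Z=y) over the conditioning event gives 165/41.
E[X | Z ∈ {2, 3}] = (165/41) / (33/41) = 5.

5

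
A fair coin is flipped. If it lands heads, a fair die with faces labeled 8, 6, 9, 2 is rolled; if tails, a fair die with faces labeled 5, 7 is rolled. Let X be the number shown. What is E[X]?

E[X | heads] = (8+6+9+2)/4 = 25/4.
E[X | tails] = (5+7)/2 = 6.
By the law of total expectation,
E[X] = (1/2)·(25/4) + (1/2)·(6) = 49/8.

49/8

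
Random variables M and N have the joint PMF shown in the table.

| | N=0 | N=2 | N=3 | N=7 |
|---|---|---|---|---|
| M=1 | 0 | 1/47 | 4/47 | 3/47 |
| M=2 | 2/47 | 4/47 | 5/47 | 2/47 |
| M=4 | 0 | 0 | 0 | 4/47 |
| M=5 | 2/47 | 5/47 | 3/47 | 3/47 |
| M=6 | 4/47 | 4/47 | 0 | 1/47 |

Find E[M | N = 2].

P(N = 2) = 14/47.
Σ M·P over the event = 1·(1/47) + 2·(4/47) + 5·(5/47) + 6·(4/47) = 58/47.
E[M | N = 2] = (58/47) / (14/47) = 29/7.

29/7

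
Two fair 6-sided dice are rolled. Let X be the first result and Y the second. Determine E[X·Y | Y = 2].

P(Y = 2) = 1/6.
Summing XY·P(x,y) over outcomes with Y = 2 gives 7/6.
E[X·Y | Y = 2] = (7/6) / (1/6) = 7.

7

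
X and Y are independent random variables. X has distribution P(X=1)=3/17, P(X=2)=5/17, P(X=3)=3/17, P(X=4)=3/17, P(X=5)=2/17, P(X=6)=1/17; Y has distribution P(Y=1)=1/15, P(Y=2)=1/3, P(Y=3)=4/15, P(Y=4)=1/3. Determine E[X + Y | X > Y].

330/49

P(X > Y) = 98/255.
Summing (X+Y)·P(x,y) over outcomes with X > Y gives 44/17.
E[X + Y | X > Y] = (44/17) / (98/255) = 330/49.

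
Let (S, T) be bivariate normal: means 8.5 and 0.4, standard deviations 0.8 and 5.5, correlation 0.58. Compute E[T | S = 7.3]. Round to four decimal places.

-4.3850

E[T | S=x] = μ_T + ρ(σ_T/σ_S)(x − μ_S) for jointly normal variables.
E[T | S=7.3] = 0.4 + (0.58)·(5.5/0.8)·(7.3 − (8.5)) = 0.4 + (3.9875)·(-1.2) = -4.3850.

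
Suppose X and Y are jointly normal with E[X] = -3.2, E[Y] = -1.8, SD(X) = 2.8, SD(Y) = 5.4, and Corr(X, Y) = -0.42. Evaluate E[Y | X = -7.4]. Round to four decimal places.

1.6020

E[Y | X=x] = μ_Y + ρ(σ_Y/σ_X)(x − μ_X) for jointly normal variables.
E[Y | X=-7.4] = -1.8 + (-0.42)·(5.4/2.8)·(-7.4 − (-3.2)) = -1.8 + (-0.81)·(-4.2) = 1.6020.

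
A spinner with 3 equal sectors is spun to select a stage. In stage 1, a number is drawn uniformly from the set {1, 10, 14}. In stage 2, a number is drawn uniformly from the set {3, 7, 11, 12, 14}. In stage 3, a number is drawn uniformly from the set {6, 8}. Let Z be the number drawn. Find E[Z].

E[Z | stage 1] = (1+10+14)/3 = 25/3.
E[Z | stage 2] = (3+7+11+12+14)/5 = 47/5.
E[Z | stage 3] = (6+8)/2 = 7.
E[Z] = (1/3)·(25/3) + (1/3)·(47/5) + (1/3)·(7) = 371/45.

371/45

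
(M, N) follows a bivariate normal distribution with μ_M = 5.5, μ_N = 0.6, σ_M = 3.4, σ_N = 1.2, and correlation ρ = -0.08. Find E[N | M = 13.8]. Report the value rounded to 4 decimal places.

The regression of N on M has slope ρ·σ_N/σ_M and passes through (μ_M, μ_N).
E[N | M=13.8] = 0.6 + (-0.08)·(1.2/3.4)·(13.8 − (5.5)) = 0.6 + (-0.028235)·(8.3) = 0.3656.

0.3656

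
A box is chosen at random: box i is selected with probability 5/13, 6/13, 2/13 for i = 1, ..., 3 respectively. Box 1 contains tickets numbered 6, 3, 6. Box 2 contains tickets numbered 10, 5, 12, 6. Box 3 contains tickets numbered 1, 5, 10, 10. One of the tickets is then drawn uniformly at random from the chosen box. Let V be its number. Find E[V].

175/26

E[V | box 1] = (6+3+6)/3 = 5.
E[V | box 2] = (10+5+12+6)/4 = 33/4.
E[V | box 3] = (1+5+10+10)/4 = 13/2.
E[V] = (5/13)·(5) + (6/13)·(33/4) + (2/13)·(13/2) = 175/26.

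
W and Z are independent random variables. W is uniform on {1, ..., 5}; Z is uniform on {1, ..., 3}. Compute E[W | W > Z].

Outcomes with W > Z: (2,1), (3,1), (3,2), (4,1), (4,2), (4,3), (5,1), (5,2), (5,3), each with probability 1/15.
E[W | W > Z] = (2 + 3 + 3 + 4 + 4 + 4 + 5 + 5 + 5) / 9 = 35/9.

35/9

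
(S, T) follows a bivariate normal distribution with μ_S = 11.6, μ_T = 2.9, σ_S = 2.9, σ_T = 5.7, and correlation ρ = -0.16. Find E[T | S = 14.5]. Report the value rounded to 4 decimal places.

1.9880

For a bivariate normal, E[T | S=x] = μ_T + ρ·(σ_T/σ_S)·(x − μ_S).
E[T | S=14.5] = 2.9 + (-0.16)·(5.7/2.9)·(14.5 − (11.6)) = 2.9 + (-0.31448)·(2.9) = 1.9880.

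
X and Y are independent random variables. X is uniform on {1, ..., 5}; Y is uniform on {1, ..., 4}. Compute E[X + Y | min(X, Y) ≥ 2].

13/2

P(min(X, Y) ≥ 2) = 3/5.
Summing (X+Y)·P(x,y) over outcomes with min(X, Y) ≥ 2 gives 39/10.
E[X + Y | min(X, Y) ≥ 2] = (39/10) / (3/5) = 13/2.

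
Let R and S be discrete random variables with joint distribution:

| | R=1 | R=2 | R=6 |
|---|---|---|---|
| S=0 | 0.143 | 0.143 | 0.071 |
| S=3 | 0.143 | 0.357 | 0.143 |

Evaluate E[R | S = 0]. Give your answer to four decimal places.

P(S = 0) = 0.357.
Σ R·P over the event = 1·(0.143) + 2·(0.143) + 6·(0.071) = 0.855.
E[R | S = 0] = (0.855) / (0.357) = 2.3950.

2.3950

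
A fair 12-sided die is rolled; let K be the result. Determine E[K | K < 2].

1

Given K < 2, K is equally likely to be any of {1}.
E[K | K < 2] = (1) / 1 = 1.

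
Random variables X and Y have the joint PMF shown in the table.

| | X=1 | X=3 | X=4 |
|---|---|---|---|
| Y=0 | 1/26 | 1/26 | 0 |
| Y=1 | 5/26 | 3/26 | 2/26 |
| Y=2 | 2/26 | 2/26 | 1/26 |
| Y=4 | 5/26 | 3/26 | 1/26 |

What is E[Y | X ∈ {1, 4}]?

37/17

P(X ∈ {1, 4}) = 17/26.
Summing Y·P(X=x,Y=y) over the conditioning event gives 37/26.
E[Y | X ∈ {1, 4}] = (37/26) / (17/26) = 37/17.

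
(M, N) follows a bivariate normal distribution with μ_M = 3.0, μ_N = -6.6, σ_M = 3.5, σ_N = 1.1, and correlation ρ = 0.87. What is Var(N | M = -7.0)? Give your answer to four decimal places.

For a bivariate normal, Var(N | M=x) = σ_N²(1 − ρ²).
Var(N | M=-7.0) = (1.1)²·(1 − (0.87)²) = 1.21·0.2431 = 0.2942.

0.2942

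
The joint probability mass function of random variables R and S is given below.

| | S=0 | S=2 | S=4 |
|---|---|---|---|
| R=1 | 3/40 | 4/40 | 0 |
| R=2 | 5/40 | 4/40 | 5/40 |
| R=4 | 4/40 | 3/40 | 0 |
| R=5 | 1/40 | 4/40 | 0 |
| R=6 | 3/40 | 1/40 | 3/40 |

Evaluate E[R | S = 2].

25/8

P(S = 2) = 2/5.
Summing R·P(R=x,S=y) over the conditioning event gives 5/4.
E[R | S = 2] = (5/4) / (2/5) = 25/8.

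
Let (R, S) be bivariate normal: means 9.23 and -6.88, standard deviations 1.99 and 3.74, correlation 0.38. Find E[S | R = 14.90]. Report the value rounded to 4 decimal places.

The regression of S on R has slope ρ·σ_S/σ_R and passes through (μ_R, μ_S).
E[S | R=14.90] = -6.88 + (0.38)·(3.74/1.99)·(14.90 − (9.23)) = -6.88 + (0.71417)·(5.67) = -2.8307.

-2.8307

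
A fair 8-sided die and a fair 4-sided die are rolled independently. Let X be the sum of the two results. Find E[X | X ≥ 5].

P(X ≥ 5) = 13/16.
Σ over the event: 5·1/8 + 6·1/8 + 7·1/8 + 8·1/8 + 9·1/8 + 10·3/32 + 11·1/16 + 12·1/32 = 51/8.
E[X | X ≥ 5] = (51/8) / (13/16) = 102/13.

102/13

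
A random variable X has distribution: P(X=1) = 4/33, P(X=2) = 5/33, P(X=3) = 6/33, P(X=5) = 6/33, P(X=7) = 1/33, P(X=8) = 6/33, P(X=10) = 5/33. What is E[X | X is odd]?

59/17

P(X is odd) = 17/33.
Σ over the event: 1·4/33 + 3·2/11 + 5·2/11 + 7·1/33 = 59/33.
E[X | X is odd] = (59/33) / (17/33) = 59/17.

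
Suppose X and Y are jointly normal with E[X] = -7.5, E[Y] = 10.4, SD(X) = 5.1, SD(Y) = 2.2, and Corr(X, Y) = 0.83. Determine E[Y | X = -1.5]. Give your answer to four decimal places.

12.5482

For a bivariate normal, E[Y | X=x] = μ_Y + ρ·(σ_Y/σ_X)·(x − μ_X).
E[Y | X=-1.5] = 10.4 + (0.83)·(2.2/5.1)·(-1.5 − (-7.5)) = 10.4 + (0.35804)·(6) = 12.5482.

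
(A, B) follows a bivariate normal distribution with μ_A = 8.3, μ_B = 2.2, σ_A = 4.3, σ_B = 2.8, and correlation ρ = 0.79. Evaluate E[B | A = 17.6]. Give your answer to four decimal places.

E[B | A=x] = μ_B + ρ(σ_B/σ_A)(x − μ_A) for jointly normal variables.
E[B | A=17.6] = 2.2 + (0.79)·(2.8/4.3)·(17.6 − (8.3)) = 2.2 + (0.51442)·(9.3) = 6.9841.

6.9841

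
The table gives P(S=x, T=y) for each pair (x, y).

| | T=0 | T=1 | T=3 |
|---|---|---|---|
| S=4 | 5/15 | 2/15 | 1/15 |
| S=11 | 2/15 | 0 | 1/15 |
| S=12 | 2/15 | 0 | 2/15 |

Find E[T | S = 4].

P(S = 4) = 8/15.
Σ T·P over the event = 0·(5/15) + 1·(2/15) + 3·(1/15) = 1/3.
E[T | S = 4] = (1/3) / (8/15) = 5/8.

5/8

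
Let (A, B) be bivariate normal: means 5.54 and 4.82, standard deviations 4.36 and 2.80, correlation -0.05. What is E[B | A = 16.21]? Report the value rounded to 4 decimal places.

E[B | A=x] = μ_B + ρ(σ_B/σ_A)(x − μ_A) for jointly normal variables.
E[B | A=16.21] = 4.82 + (-0.05)·(2.80/4.36)·(16.21 − (5.54)) = 4.82 + (-0.03211)·(10.67) = 4.4774.

4.4774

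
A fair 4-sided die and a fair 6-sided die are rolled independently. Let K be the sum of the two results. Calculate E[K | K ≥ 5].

62/9

P(K ≥ 5) = 3/4.
Σ over the event: 5·1/6 + 6·1/6 + 7·1/6 + 8·1/8 + 9·1/12 + 10·1/24 = 31/6.
E[K | K ≥ 5] = (31/6) / (3/4) = 62/9.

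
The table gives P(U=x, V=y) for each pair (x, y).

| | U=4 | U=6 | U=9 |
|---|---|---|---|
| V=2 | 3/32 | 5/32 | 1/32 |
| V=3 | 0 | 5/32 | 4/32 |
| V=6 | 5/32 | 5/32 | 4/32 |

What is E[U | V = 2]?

17/3

P(V = 2) = 9/32.
Σ U·P over the event = 4·(3/32) + 6·(5/32) + 9·(1/32) = 51/32.
E[U | V = 2] = (51/32) / (9/32) = 17/3.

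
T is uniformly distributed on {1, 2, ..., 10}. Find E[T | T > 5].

8

Given T > 5, T is equally likely to be any of {6, 7, 8, 9, 10}.
E[T | T > 5] = (6 + 7 + 8 + 9 + 10) / 5 = 8.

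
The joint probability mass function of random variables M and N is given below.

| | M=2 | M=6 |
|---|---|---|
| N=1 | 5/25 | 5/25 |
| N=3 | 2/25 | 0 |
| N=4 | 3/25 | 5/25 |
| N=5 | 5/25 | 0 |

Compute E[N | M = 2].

P(M = 2) = 3/5.
Summing N·P(M=x,N=y) over the conditioning event gives 48/25.
E[N | M = 2] = (48/25) / (3/5) = 16/5.

16/5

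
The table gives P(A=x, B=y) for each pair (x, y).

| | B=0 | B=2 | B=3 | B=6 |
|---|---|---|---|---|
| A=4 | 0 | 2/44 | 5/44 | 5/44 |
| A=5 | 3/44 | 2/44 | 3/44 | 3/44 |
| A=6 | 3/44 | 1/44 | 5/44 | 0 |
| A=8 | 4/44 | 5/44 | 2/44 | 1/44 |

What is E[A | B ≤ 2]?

129/20

P(B ≤ 2) = 5/11.
Σ A·P over the event = 4·(2/44) + 5·(3/44) + 5·(2/44) + 6·(3/44) + 6·(1/44) + 8·(4/44) + 8·(5/44) = 129/44.
E[A | B ≤ 2] = (129/44) / (5/11) = 129/20.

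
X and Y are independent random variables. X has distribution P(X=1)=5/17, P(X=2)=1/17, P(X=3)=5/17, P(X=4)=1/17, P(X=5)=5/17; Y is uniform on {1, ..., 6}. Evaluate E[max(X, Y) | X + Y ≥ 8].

P(X + Y ≥ 8) = 1/3.
Summing max(X,Y)·P(x,y) over outcomes with X + Y ≥ 8 gives 181/102.
E[max(X, Y) | X + Y ≥ 8] = (181/102) / (1/3) = 181/34.

181/34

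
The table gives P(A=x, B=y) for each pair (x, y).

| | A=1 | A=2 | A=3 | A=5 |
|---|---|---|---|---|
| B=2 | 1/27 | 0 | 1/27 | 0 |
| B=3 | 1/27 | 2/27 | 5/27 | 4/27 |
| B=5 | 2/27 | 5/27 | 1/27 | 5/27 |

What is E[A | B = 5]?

40/13

P(B = 5) = 13/27.
Σ A·P over the event = 1·(2/27) + 2·(5/27) + 3·(1/27) + 5·(5/27) = 40/27.
E[A | B = 5] = (40/27) / (13/27) = 40/13.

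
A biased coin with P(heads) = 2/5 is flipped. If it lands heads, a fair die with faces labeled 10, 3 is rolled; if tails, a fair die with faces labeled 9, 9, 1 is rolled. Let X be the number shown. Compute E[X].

E[X | heads] = (10+3)/2 = 13/2.
E[X | tails] = (9+9+1)/3 = 19/3.
By the law of total expectation,
E[X] = (2/5)·(13/2) + (3/5)·(19/3) = 32/5.

32/5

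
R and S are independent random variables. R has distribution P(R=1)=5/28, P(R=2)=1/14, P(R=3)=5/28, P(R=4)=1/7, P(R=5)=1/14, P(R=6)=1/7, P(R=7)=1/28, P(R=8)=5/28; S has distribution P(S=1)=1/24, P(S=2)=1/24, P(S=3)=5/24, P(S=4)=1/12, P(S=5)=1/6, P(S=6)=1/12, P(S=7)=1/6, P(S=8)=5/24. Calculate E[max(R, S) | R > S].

1413/220

P(R > S) = 55/168.
Summing max(R,S)·P(x,y) over outcomes with R > S gives 471/224.
E[max(R, S) | R > S] = (471/224) / (55/168) = 1413/220.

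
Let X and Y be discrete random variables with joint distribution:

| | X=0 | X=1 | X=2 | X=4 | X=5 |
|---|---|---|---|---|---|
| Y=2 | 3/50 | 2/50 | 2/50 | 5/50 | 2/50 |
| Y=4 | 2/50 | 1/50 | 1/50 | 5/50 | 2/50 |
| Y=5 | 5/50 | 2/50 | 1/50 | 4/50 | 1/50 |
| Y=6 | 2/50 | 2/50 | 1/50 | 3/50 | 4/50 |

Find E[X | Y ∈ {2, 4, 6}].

105/37

P(Y ∈ {2, 4, 6}) = 37/50.
Summing X·P(X=x,Y=y) over the conditioning event gives 21/10.
E[X | Y ∈ {2, 4, 6}] = (21/10) / (37/50) = 105/37.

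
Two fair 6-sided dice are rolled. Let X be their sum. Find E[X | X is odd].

7

P(X is odd) = 1/2.
Σ over the event: 3·1/18 + 5·1/9 + 7·1/6 + 9·1/9 + 11·1/18 = 7/2.
E[X | X is odd] = (7/2) / (1/2) = 7.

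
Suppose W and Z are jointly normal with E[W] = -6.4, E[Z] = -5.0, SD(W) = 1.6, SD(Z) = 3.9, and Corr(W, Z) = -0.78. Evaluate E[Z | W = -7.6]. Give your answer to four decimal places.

-2.7185

For a bivariate normal, E[Z | W=x] = μ_Z + ρ·(σ_Z/σ_W)·(x − μ_W).
E[Z | W=-7.6] = -5.0 + (-0.78)·(3.9/1.6)·(-7.6 − (-6.4)) = -5.0 + (-1.90125)·(-1.2) = -2.7185.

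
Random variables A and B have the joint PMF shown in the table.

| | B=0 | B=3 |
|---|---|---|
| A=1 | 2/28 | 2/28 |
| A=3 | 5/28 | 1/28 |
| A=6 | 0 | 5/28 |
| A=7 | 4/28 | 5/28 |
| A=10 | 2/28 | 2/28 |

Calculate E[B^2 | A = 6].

P(A = 6) = 5/28.
Σ B^2·P over the event = 9·(5/28) = 45/28.
E[B^2 | A = 6] = (45/28) / (5/28) = 9.

9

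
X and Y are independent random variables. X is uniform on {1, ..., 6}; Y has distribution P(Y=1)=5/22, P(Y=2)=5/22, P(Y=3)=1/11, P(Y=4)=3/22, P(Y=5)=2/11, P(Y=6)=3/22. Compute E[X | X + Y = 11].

P(X + Y = 11) = 7/132.
Summing X·P(x,y) over outcomes with X + Y = 11 gives 13/44.
E[X | X + Y = 11] = (13/44) / (7/132) = 39/7.

39/7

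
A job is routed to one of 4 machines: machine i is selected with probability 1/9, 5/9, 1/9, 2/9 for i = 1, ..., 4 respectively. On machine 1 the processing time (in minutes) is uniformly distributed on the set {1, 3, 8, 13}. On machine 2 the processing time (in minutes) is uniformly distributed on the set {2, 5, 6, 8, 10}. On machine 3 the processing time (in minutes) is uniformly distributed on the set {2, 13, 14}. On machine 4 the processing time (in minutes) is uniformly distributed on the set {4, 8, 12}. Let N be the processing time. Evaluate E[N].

755/108

E[N | machine 1] = (1+3+8+13)/4 = 25/4.
E[N | machine 2] = (2+5+6+8+10)/5 = 31/5.
E[N | machine 3] = (2+13+14)/3 = 29/3.
E[N | machine 4] = (4+8+12)/3 = 8.
E[N] = (1/9)·(25/4) + (5/9)·(31/5) + (1/9)·(29/3) + (2/9)·(8) = 755/108.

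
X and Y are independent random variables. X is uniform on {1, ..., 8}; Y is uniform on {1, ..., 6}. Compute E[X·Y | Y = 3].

Outcomes with Y = 3: (1,3), (2,3), (3,3), (4,3), (5,3), (6,3), (7,3), (8,3), each with probability 1/48.
E[X·Y | Y = 3] = (3 + 6 + 9 + 12 + 15 + 18 + 21 + 24) / 8 = 27/2.

27/2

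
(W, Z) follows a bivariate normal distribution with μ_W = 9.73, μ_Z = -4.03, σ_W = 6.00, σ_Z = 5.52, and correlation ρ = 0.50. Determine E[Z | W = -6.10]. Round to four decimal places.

-11.3118

The regression of Z on W has slope ρ·σ_Z/σ_W and passes through (μ_W, μ_Z).
E[Z | W=-6.10] = -4.03 + (0.50)·(5.52/6.00)·(-6.10 − (9.73)) = -4.03 + (0.46)·(-15.83) = -11.3118.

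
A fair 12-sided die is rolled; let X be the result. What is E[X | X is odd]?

Given X is odd, X is equally likely to be any of {1, 3, 5, 7, 9, 11}.
E[X | X is odd] = (1 + 3 + 5 + 7 + 9 + 11) / 6 = 6.

6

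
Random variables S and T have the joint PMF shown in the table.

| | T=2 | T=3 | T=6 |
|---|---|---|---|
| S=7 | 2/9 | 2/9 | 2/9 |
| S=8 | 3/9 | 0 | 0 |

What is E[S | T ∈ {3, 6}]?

7

P(T ∈ {3, 6}) = 4/9.
Summing S·P(S=x,T=y) over the conditioning event gives 28/9.
E[S | T ∈ {3, 6}] = (28/9) / (4/9) = 7.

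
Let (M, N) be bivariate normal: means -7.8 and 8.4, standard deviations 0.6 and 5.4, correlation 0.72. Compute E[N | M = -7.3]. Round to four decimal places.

E[N | M=x] = μ_N + ρ(σ_N/σ_M)(x − μ_M) for jointly normal variables.
E[N | M=-7.3] = 8.4 + (0.72)·(5.4/0.6)·(-7.3 − (-7.8)) = 8.4 + (6.48)·(0.5) = 11.6400.

11.6400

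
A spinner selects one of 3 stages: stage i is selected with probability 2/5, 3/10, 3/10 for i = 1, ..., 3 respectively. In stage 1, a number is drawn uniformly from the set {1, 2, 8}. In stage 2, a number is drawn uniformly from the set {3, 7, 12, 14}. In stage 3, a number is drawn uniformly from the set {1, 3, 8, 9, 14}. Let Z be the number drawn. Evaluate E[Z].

94/15

E[Z | stage 1] = (1+2+8)/3 = 11/3.
E[Z | stage 2] = (3+7+12+14)/4 = 9.
E[Z | stage 3] = (1+3+8+9+14)/5 = 7.
E[Z] = (2/5)·(11/3) + (3/10)·(9) + (3/10)·(7) = 94/15.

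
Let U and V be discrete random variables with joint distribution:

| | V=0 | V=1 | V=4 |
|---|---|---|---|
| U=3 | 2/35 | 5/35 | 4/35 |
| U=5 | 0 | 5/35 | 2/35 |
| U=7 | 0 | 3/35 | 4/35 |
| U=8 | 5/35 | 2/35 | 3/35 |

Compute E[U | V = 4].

74/13

P(V = 4) = 13/35.
Σ U·P over the event = 3·(4/35) + 5·(2/35) + 7·(4/35) + 8·(3/35) = 74/35.
E[U | V = 4] = (74/35) / (13/35) = 74/13.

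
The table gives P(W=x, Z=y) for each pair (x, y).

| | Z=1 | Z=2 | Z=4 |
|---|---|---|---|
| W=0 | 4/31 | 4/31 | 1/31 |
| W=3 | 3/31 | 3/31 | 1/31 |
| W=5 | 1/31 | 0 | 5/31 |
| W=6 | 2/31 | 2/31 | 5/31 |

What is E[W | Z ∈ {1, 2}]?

P(Z ∈ {1, 2}) = 19/31.
Σ W·P over the event = 0·(4/31) + 0·(4/31) + 3·(3/31) + 3·(3/31) + 5·(1/31) + 6·(2/31) + 6·(2/31) = 47/31.
E[W | Z ∈ {1, 2}] = (47/31) / (19/31) = 47/19.

47/19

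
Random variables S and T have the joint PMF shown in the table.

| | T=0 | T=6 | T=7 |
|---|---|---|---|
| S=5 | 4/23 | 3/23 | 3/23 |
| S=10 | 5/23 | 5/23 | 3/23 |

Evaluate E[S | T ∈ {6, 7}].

P(T ∈ {6, 7}) = 14/23.
Σ S·P over the event = 5·(3/23) + 5·(3/23) + 10·(5/23) + 10·(3/23) = 110/23.
E[S | T ∈ {6, 7}] = (110/23) / (14/23) = 55/7.

55/7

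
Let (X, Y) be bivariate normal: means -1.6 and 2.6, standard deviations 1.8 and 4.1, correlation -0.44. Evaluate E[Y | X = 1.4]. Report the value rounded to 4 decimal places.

-0.4067

E[Y | X=x] = μ_Y + ρ(σ_Y/σ_X)(x − μ_X) for jointly normal variables.
E[Y | X=1.4] = 2.6 + (-0.44)·(4.1/1.8)·(1.4 − (-1.6)) = 2.6 + (-1.00222)·(3) = -0.4067.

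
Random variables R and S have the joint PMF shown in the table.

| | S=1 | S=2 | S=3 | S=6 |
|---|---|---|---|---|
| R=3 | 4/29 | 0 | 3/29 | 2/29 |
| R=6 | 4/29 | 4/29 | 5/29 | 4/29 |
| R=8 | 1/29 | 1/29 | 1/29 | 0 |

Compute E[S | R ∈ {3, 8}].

31/12

P(R ∈ {3, 8}) = 12/29.
Summing S·P(R=x,S=y) over the conditioning event gives 31/29.
E[S | R ∈ {3, 8}] = (31/29) / (12/29) = 31/12.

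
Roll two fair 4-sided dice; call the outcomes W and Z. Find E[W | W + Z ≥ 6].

P(W + Z ≥ 6) = 3/8.
Summing W·P(x,y) over outcomes with W + Z ≥ 6 gives 5/4.
E[W | W + Z ≥ 6] = (5/4) / (3/8) = 10/3.

10/3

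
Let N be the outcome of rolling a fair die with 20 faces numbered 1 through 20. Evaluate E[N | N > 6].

27/2

P(N > 6) = 7/10.
E[N | N > 6] = (189/20) / (7/10) = 27/2.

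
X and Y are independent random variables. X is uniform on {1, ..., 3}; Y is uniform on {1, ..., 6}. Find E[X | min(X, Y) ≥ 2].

5/2

P(min(X, Y) ≥ 2) = 5/9.
Summing X·P(x,y) over outcomes with min(X, Y) ≥ 2 gives 25/18.
E[X | min(X, Y) ≥ 2] = (25/18) / (5/9) = 5/2.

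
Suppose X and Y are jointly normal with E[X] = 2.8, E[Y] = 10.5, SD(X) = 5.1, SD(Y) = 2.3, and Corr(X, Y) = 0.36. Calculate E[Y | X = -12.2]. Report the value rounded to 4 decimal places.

8.0647

For a bivariate normal, E[Y | X=x] = μ_Y + ρ·(σ_Y/σ_X)·(x − μ_X).
E[Y | X=-12.2] = 10.5 + (0.36)·(2.3/5.1)·(-12.2 − (2.8)) = 10.5 + (0.162353)·(-15) = 8.0647.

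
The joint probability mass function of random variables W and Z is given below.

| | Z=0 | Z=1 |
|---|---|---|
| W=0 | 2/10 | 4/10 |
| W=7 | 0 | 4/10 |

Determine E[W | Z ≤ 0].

P(Z ≤ 0) = 1/5.
Σ W·P over the event = 0·(2/10) = 0.
E[W | Z ≤ 0] = (0) / (1/5) = 0.

0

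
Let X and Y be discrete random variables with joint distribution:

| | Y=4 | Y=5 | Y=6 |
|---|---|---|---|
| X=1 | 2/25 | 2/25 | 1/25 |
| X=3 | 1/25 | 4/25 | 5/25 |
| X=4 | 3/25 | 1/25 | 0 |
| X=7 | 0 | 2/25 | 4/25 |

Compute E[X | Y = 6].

P(Y = 6) = 2/5.
Σ X·P over the event = 1·(1/25) + 3·(5/25) + 7·(4/25) = 44/25.
E[X | Y = 6] = (44/25) / (2/5) = 22/5.

22/5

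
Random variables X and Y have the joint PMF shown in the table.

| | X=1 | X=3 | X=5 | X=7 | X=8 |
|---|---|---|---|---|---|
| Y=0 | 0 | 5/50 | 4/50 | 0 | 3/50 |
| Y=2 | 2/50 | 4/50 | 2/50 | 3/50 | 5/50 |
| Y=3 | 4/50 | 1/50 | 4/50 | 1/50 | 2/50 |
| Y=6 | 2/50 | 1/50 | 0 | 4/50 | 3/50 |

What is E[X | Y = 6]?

P(Y = 6) = 1/5.
Σ X·P over the event = 1·(2/50) + 3·(1/50) + 7·(4/50) + 8·(3/50) = 57/50.
E[X | Y = 6] = (57/50) / (1/5) = 57/10.

57/10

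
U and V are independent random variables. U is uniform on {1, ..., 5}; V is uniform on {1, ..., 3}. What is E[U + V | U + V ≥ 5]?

P(U + V ≥ 5) = 3/5.
Summing (U+V)·P(x,y) over outcomes with U + V ≥ 5 gives 11/3.
E[U + V | U + V ≥ 5] = (11/3) / (3/5) = 55/9.

55/9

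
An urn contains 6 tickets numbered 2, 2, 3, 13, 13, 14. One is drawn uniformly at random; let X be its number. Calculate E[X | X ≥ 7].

P(X ≥ 7) = 1/2.
Σ over the event: 13·1/3 + 14·1/6 = 20/3.
E[X | X ≥ 7] = (20/3) / (1/2) = 40/3.

40/3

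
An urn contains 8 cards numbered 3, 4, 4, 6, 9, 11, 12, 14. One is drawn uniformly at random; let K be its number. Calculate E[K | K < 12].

P(K < 12) = 3/4.
Σ over the event: 3·1/8 + 4·1/4 + 6·1/8 + 9·1/8 + 11·1/8 = 37/8.
E[K | K < 12] = (37/8) / (3/4) = 37/6.

37/6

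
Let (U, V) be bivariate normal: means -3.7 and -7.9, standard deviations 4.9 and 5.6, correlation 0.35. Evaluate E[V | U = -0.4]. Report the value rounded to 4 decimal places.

-6.5800

For a bivariate normal, E[V | U=x] = μ_V + ρ·(σ_V/σ_U)·(x − μ_U).
E[V | U=-0.4] = -7.9 + (0.35)·(5.6/4.9)·(-0.4 − (-3.7)) = -7.9 + (0.4)·(3.3) = -6.5800.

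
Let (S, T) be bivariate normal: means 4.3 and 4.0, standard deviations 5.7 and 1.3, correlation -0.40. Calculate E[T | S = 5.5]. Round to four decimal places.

3.8905

For a bivariate normal, E[T | S=x] = μ_T + ρ·(σ_T/σ_S)·(x − μ_S).
E[T | S=5.5] = 4.0 + (-0.40)·(1.3/5.7)·(5.5 − (4.3)) = 4.0 + (-0.091228)·(1.2) = 3.8905.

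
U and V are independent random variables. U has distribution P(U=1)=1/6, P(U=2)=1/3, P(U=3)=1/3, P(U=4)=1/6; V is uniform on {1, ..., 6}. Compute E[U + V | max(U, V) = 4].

19/3

P(max(U, V) = 4) = 1/4.
Summing (U+V)·P(x,y) over outcomes with max(U, V) = 4 gives 19/12.
E[U + V | max(U, V) = 4] = (19/12) / (1/4) = 19/3.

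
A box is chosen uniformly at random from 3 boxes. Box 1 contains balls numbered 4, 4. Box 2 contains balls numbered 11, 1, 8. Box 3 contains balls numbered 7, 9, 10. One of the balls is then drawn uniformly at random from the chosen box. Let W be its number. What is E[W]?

E[W | box 1] = (4+4)/2 = 4.
E[W | box 2] = (11+1+8)/3 = 20/3.
E[W | box 3] = (7+9+10)/3 = 26/3.
By the law of total expectation,
E[W] = (1/3)·(4) + (1/3)·(20/3) + (1/3)·(26/3) = 58/9.

58/9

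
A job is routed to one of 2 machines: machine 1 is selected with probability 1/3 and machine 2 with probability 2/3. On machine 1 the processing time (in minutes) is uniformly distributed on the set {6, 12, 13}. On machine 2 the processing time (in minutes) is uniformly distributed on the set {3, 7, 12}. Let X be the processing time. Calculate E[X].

E[X | machine 1] = (6+12+13)/3 = 31/3.
E[X | machine 2] = (3+7+12)/3 = 22/3.
E[X] = (1/3)·(31/3) + (2/3)·(22/3) = 25/3.

25/3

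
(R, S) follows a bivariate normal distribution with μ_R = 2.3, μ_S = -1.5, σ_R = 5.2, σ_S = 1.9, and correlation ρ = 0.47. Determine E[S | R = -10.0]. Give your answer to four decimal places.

-3.6123

For a bivariate normal, E[S | R=x] = μ_S + ρ·(σ_S/σ_R)·(x − μ_R).
E[S | R=-10.0] = -1.5 + (0.47)·(1.9/5.2)·(-10.0 − (2.3)) = -1.5 + (0.17173)·(-12.3) = -3.6123.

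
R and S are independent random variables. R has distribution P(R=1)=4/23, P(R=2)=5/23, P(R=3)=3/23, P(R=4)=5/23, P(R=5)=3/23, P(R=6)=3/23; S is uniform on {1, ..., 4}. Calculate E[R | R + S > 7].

26/5

P(R + S > 7) = 5/23.
Summing R·P(x,y) over outcomes with R + S > 7 gives 26/23.
E[R | R + S > 7] = (26/23) / (5/23) = 26/5.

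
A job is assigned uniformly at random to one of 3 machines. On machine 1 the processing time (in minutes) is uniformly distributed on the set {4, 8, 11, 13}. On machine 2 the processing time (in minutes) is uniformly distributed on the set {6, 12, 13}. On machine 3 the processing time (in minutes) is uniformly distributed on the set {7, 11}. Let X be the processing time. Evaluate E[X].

E[X | machine 1] = (4+8+11+13)/4 = 9.
E[X | machine 2] = (6+12+13)/3 = 31/3.
E[X | machine 3] = (7+11)/2 = 9.
E[X] = (1/3)·(9) + (1/3)·(31/3) + (1/3)·(9) = 85/9.

85/9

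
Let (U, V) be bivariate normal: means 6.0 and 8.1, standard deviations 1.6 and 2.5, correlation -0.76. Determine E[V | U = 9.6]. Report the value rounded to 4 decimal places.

3.8250

The regression of V on U has slope ρ·σ_V/σ_U and passes through (μ_U, μ_V).
E[V | U=9.6] = 8.1 + (-0.76)·(2.5/1.6)·(9.6 − (6.0)) = 8.1 + (-1.1875)·(3.6) = 3.8250.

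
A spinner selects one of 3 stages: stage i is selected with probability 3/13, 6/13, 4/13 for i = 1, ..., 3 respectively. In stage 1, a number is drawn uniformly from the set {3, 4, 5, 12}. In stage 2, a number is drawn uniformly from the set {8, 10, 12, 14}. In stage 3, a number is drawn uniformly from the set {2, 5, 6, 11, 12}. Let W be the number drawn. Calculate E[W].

564/65

E[W | stage 1] = (3+4+5+12)/4 = 6.
E[W | stage 2] = (8+10+12+14)/4 = 11.
E[W | stage 3] = (2+5+6+11+12)/5 = 36/5.
By the law of total expectation,
E[W] = (3/13)·(6) + (6/13)·(11) + (4/13)·(36/5) = 564/65.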